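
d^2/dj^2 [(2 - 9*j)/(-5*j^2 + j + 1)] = 2*((19 - 135*j)*(-5*j^2 + j + 1) - (9*j - 2)*(10*j - 1)^2)/(-5*j^2 + j + 1)^3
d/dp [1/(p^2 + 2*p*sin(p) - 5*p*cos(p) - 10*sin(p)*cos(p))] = (-5*p*sin(p) - 2*p*cos(p) - 2*p - 2*sin(p) + 5*cos(p) + 10*cos(2*p))/((p + 2*sin(p))^2*(p - 5*cos(p))^2)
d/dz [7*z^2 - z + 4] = 14*z - 1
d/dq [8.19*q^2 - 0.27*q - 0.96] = 16.38*q - 0.27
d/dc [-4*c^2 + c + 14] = 1 - 8*c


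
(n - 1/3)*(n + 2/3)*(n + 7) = n^3 + 22*n^2/3 + 19*n/9 - 14/9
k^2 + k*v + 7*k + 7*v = (k + 7)*(k + v)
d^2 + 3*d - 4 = (d - 1)*(d + 4)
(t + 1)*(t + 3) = t^2 + 4*t + 3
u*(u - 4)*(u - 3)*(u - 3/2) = u^4 - 17*u^3/2 + 45*u^2/2 - 18*u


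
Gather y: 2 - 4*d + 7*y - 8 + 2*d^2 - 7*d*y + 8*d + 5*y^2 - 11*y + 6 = 2*d^2 + 4*d + 5*y^2 + y*(-7*d - 4)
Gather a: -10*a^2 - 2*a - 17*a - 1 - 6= -10*a^2 - 19*a - 7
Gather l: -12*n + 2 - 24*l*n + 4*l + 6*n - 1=l*(4 - 24*n) - 6*n + 1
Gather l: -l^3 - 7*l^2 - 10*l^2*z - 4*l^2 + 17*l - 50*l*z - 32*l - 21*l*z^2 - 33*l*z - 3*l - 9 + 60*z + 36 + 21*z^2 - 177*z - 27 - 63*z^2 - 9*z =-l^3 + l^2*(-10*z - 11) + l*(-21*z^2 - 83*z - 18) - 42*z^2 - 126*z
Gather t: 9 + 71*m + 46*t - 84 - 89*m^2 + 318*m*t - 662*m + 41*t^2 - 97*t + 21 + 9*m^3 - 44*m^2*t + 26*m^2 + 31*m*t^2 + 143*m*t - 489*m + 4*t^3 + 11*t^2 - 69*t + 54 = 9*m^3 - 63*m^2 - 1080*m + 4*t^3 + t^2*(31*m + 52) + t*(-44*m^2 + 461*m - 120)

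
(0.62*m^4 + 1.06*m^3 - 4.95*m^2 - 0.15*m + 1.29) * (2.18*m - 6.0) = 1.3516*m^5 - 1.4092*m^4 - 17.151*m^3 + 29.373*m^2 + 3.7122*m - 7.74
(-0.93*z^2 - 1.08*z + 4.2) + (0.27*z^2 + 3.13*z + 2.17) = -0.66*z^2 + 2.05*z + 6.37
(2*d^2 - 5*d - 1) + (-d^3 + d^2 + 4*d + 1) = -d^3 + 3*d^2 - d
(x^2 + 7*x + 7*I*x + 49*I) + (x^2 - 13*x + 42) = 2*x^2 - 6*x + 7*I*x + 42 + 49*I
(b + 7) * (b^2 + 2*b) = b^3 + 9*b^2 + 14*b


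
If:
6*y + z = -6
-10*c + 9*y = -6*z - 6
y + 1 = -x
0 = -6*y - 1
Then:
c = -51/20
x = -5/6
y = -1/6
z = -5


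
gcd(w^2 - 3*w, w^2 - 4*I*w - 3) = 1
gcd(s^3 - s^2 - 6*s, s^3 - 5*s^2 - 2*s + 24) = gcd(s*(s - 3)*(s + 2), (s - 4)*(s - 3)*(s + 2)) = s^2 - s - 6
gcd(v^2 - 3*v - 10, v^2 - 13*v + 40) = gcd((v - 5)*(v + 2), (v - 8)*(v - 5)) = v - 5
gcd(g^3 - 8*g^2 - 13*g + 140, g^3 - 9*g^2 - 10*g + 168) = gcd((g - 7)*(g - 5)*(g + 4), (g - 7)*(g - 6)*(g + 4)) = g^2 - 3*g - 28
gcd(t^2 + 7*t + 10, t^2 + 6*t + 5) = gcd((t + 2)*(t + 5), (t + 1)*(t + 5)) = t + 5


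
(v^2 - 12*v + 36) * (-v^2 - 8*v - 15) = -v^4 + 4*v^3 + 45*v^2 - 108*v - 540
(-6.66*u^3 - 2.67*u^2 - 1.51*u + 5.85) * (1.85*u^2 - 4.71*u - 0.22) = -12.321*u^5 + 26.4291*u^4 + 11.2474*u^3 + 18.522*u^2 - 27.2213*u - 1.287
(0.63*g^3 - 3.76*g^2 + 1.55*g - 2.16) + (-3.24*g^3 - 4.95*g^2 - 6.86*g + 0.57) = -2.61*g^3 - 8.71*g^2 - 5.31*g - 1.59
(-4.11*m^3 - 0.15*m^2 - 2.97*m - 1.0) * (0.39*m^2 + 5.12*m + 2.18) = -1.6029*m^5 - 21.1017*m^4 - 10.8861*m^3 - 15.9234*m^2 - 11.5946*m - 2.18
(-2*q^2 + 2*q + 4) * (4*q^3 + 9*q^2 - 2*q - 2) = -8*q^5 - 10*q^4 + 38*q^3 + 36*q^2 - 12*q - 8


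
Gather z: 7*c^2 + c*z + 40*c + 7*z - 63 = 7*c^2 + 40*c + z*(c + 7) - 63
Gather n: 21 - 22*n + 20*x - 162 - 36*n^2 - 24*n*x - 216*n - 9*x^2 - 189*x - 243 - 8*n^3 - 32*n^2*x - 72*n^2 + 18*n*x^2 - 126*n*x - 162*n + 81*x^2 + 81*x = -8*n^3 + n^2*(-32*x - 108) + n*(18*x^2 - 150*x - 400) + 72*x^2 - 88*x - 384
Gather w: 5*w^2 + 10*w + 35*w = 5*w^2 + 45*w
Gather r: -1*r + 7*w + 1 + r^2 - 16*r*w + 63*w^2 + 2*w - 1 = r^2 + r*(-16*w - 1) + 63*w^2 + 9*w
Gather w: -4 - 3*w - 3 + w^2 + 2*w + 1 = w^2 - w - 6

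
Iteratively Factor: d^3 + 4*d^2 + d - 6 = (d - 1)*(d^2 + 5*d + 6) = (d - 1)*(d + 2)*(d + 3)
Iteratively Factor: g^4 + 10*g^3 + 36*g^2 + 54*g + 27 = (g + 3)*(g^3 + 7*g^2 + 15*g + 9) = (g + 1)*(g + 3)*(g^2 + 6*g + 9) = (g + 1)*(g + 3)^2*(g + 3)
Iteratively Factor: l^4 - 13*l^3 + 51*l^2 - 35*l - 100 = (l - 4)*(l^3 - 9*l^2 + 15*l + 25) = (l - 5)*(l - 4)*(l^2 - 4*l - 5) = (l - 5)*(l - 4)*(l + 1)*(l - 5)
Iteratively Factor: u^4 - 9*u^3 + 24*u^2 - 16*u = (u)*(u^3 - 9*u^2 + 24*u - 16) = u*(u - 4)*(u^2 - 5*u + 4) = u*(u - 4)*(u - 1)*(u - 4)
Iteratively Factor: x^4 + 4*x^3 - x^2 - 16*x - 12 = (x + 2)*(x^3 + 2*x^2 - 5*x - 6) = (x + 2)*(x + 3)*(x^2 - x - 2) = (x - 2)*(x + 2)*(x + 3)*(x + 1)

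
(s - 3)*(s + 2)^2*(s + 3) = s^4 + 4*s^3 - 5*s^2 - 36*s - 36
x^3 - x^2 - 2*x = x*(x - 2)*(x + 1)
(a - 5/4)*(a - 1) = a^2 - 9*a/4 + 5/4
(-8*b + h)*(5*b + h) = -40*b^2 - 3*b*h + h^2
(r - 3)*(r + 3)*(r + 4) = r^3 + 4*r^2 - 9*r - 36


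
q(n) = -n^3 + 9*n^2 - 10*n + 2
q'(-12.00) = -658.00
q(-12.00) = 3146.00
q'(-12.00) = -658.00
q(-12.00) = 3146.00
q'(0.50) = -1.75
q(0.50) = -0.88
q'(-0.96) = -30.04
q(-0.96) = 20.78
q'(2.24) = 15.27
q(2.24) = 13.52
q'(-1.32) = -38.99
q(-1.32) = 33.18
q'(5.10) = 3.77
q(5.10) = 52.44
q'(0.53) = -1.30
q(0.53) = -0.92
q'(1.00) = 5.00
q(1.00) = 0.00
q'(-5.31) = -190.17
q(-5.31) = 458.59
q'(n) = -3*n^2 + 18*n - 10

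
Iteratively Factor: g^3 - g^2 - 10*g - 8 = (g + 2)*(g^2 - 3*g - 4) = (g + 1)*(g + 2)*(g - 4)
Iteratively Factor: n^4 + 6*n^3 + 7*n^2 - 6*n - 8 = (n + 1)*(n^3 + 5*n^2 + 2*n - 8) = (n + 1)*(n + 4)*(n^2 + n - 2) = (n - 1)*(n + 1)*(n + 4)*(n + 2)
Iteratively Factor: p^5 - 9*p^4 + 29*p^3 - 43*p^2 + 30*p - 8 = (p - 1)*(p^4 - 8*p^3 + 21*p^2 - 22*p + 8) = (p - 1)^2*(p^3 - 7*p^2 + 14*p - 8) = (p - 4)*(p - 1)^2*(p^2 - 3*p + 2) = (p - 4)*(p - 2)*(p - 1)^2*(p - 1)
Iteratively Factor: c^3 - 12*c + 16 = (c - 2)*(c^2 + 2*c - 8) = (c - 2)*(c + 4)*(c - 2)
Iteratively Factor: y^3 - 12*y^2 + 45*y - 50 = (y - 2)*(y^2 - 10*y + 25) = (y - 5)*(y - 2)*(y - 5)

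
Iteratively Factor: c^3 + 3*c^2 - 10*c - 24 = (c - 3)*(c^2 + 6*c + 8) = (c - 3)*(c + 4)*(c + 2)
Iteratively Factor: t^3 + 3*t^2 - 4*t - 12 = (t - 2)*(t^2 + 5*t + 6) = (t - 2)*(t + 2)*(t + 3)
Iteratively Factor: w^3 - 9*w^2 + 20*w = (w - 4)*(w^2 - 5*w) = w*(w - 4)*(w - 5)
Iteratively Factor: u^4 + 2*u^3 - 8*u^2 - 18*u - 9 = (u - 3)*(u^3 + 5*u^2 + 7*u + 3) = (u - 3)*(u + 1)*(u^2 + 4*u + 3) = (u - 3)*(u + 1)^2*(u + 3)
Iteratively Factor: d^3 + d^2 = (d)*(d^2 + d) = d*(d + 1)*(d)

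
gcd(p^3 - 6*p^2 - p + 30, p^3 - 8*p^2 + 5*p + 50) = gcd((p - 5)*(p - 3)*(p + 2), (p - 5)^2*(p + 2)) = p^2 - 3*p - 10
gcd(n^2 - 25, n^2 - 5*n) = n - 5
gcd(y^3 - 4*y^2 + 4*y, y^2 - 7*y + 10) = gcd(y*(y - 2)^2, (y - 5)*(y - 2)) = y - 2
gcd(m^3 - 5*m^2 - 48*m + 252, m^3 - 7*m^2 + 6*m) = m - 6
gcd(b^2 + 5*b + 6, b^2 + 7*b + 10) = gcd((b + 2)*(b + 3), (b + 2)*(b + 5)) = b + 2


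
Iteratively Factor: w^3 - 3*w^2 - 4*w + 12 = (w + 2)*(w^2 - 5*w + 6) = (w - 2)*(w + 2)*(w - 3)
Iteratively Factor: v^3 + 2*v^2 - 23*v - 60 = (v + 4)*(v^2 - 2*v - 15) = (v - 5)*(v + 4)*(v + 3)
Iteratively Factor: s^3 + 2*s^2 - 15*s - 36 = (s - 4)*(s^2 + 6*s + 9) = (s - 4)*(s + 3)*(s + 3)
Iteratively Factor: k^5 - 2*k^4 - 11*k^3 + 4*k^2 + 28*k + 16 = (k - 2)*(k^4 - 11*k^2 - 18*k - 8) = (k - 2)*(k + 1)*(k^3 - k^2 - 10*k - 8) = (k - 2)*(k + 1)*(k + 2)*(k^2 - 3*k - 4) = (k - 2)*(k + 1)^2*(k + 2)*(k - 4)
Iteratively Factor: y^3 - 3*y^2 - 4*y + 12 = (y + 2)*(y^2 - 5*y + 6) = (y - 2)*(y + 2)*(y - 3)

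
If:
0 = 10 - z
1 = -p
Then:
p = -1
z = 10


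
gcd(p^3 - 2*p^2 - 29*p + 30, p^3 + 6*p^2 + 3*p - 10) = p^2 + 4*p - 5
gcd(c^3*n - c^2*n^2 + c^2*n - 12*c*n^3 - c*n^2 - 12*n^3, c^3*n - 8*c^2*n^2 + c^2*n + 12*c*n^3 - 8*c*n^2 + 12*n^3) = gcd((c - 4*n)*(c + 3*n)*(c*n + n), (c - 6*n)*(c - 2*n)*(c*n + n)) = c*n + n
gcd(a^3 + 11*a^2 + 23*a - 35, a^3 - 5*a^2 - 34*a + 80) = a + 5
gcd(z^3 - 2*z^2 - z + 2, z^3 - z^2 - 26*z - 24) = z + 1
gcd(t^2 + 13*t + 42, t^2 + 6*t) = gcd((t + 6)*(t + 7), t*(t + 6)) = t + 6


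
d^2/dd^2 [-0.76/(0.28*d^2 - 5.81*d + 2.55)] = (0.119168*d^2 - 2.472736*d - 0.76*(0.56*d - 5.81)*(1.12*d - 11.62) + 1.08528)/(0.28*d^2 - 5.81*d + 2.55)^3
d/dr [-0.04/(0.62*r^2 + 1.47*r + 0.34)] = (0.0496*r + 0.0588)/(0.62*r^2 + 1.47*r + 0.34)^2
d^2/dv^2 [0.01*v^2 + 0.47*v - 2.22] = 0.0200000000000000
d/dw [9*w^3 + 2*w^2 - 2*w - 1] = 27*w^2 + 4*w - 2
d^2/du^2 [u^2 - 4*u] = 2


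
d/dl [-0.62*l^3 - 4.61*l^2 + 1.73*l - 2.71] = -1.86*l^2 - 9.22*l + 1.73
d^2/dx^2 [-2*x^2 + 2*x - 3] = -4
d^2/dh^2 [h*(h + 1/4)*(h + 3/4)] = 6*h + 2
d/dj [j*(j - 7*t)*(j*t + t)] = t*(3*j^2 - 14*j*t + 2*j - 7*t)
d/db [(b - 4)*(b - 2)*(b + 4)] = 3*b^2 - 4*b - 16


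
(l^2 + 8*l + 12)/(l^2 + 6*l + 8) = (l + 6)/(l + 4)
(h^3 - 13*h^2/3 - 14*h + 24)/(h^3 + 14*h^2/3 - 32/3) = (h^2 - 3*h - 18)/(h^2 + 6*h + 8)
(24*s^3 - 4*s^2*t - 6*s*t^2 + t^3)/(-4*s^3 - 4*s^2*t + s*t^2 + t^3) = (-6*s + t)/(s + t)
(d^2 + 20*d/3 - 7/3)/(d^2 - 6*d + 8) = (3*d^2 + 20*d - 7)/(3*(d^2 - 6*d + 8))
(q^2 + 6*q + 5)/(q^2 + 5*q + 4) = (q + 5)/(q + 4)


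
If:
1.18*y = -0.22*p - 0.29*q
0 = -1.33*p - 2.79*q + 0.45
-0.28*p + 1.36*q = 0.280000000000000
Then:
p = -0.07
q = 0.19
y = -0.04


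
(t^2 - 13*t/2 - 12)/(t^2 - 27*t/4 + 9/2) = 2*(2*t^2 - 13*t - 24)/(4*t^2 - 27*t + 18)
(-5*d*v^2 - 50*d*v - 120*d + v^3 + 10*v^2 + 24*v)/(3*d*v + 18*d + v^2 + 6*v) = (-5*d*v - 20*d + v^2 + 4*v)/(3*d + v)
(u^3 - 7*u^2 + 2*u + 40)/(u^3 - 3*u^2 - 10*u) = (u - 4)/u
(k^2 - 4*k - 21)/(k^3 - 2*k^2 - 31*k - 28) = (k + 3)/(k^2 + 5*k + 4)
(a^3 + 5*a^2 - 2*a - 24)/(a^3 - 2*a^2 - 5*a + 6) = (a^3 + 5*a^2 - 2*a - 24)/(a^3 - 2*a^2 - 5*a + 6)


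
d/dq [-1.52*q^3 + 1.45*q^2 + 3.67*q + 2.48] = -4.56*q^2 + 2.9*q + 3.67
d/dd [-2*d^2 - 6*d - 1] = -4*d - 6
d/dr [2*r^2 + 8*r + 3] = 4*r + 8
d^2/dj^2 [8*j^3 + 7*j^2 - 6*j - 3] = 48*j + 14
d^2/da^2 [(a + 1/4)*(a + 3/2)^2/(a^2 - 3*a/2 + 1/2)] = (616*a^3 - 348*a^2 - 402*a + 259)/(4*(8*a^6 - 36*a^5 + 66*a^4 - 63*a^3 + 33*a^2 - 9*a + 1))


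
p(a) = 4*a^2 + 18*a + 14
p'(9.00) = 90.00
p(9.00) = 500.00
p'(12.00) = 114.00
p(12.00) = 806.00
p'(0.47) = 21.76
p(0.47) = 23.34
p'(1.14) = 27.12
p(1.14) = 39.72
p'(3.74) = 47.92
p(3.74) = 137.27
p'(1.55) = 30.40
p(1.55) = 51.51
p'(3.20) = 43.60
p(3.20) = 112.56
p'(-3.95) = -13.60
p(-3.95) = 5.31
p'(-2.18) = 0.56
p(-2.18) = -6.23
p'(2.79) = 40.32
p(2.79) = 95.36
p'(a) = 8*a + 18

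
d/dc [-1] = 0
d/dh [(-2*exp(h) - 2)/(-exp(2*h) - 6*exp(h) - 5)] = -2*exp(h)/(exp(2*h) + 10*exp(h) + 25)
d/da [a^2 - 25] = 2*a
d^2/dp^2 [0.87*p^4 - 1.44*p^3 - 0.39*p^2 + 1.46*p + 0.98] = 10.44*p^2 - 8.64*p - 0.78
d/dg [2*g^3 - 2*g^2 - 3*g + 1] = 6*g^2 - 4*g - 3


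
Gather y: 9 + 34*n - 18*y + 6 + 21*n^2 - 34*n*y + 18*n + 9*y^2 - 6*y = 21*n^2 + 52*n + 9*y^2 + y*(-34*n - 24) + 15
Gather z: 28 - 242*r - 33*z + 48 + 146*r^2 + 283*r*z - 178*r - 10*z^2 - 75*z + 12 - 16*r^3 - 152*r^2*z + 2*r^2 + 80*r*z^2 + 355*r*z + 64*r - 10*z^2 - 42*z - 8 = -16*r^3 + 148*r^2 - 356*r + z^2*(80*r - 20) + z*(-152*r^2 + 638*r - 150) + 80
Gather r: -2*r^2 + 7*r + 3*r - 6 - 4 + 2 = -2*r^2 + 10*r - 8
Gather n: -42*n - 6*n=-48*n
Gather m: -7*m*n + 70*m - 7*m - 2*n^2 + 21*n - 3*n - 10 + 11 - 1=m*(63 - 7*n) - 2*n^2 + 18*n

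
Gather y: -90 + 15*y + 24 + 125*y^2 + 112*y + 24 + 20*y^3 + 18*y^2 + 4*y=20*y^3 + 143*y^2 + 131*y - 42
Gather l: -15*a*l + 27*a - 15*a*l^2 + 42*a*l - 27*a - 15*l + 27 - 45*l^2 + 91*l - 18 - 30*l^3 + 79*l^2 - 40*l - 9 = -30*l^3 + l^2*(34 - 15*a) + l*(27*a + 36)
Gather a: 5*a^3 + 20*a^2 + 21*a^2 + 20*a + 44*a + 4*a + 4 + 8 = 5*a^3 + 41*a^2 + 68*a + 12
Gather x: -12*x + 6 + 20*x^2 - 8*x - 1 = 20*x^2 - 20*x + 5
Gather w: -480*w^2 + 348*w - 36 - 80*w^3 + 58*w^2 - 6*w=-80*w^3 - 422*w^2 + 342*w - 36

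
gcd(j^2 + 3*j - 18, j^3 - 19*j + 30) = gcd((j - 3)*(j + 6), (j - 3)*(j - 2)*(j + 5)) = j - 3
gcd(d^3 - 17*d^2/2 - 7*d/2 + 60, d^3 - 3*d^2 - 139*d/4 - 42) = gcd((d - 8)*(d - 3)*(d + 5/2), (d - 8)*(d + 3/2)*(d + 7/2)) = d - 8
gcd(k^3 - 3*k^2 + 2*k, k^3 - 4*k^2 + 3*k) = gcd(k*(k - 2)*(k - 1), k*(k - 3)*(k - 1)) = k^2 - k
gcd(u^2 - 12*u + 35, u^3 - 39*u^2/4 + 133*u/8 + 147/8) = u - 7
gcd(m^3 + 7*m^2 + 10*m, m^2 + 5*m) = m^2 + 5*m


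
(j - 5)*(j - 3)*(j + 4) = j^3 - 4*j^2 - 17*j + 60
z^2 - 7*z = z*(z - 7)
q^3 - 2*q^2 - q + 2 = (q - 2)*(q - 1)*(q + 1)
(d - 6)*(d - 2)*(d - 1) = d^3 - 9*d^2 + 20*d - 12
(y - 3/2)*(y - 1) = y^2 - 5*y/2 + 3/2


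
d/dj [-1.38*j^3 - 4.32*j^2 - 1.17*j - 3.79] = -4.14*j^2 - 8.64*j - 1.17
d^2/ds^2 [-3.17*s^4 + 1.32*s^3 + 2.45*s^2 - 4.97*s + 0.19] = -38.04*s^2 + 7.92*s + 4.9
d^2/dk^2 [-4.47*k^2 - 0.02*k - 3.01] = -8.94000000000000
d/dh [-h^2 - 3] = -2*h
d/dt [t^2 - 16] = 2*t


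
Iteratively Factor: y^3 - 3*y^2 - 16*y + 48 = (y - 4)*(y^2 + y - 12) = (y - 4)*(y + 4)*(y - 3)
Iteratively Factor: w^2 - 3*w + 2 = (w - 1)*(w - 2)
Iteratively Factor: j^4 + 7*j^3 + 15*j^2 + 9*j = (j + 3)*(j^3 + 4*j^2 + 3*j) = j*(j + 3)*(j^2 + 4*j + 3) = j*(j + 1)*(j + 3)*(j + 3)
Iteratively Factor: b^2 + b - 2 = (b + 2)*(b - 1)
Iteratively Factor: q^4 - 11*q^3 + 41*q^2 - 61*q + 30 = (q - 2)*(q^3 - 9*q^2 + 23*q - 15) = (q - 2)*(q - 1)*(q^2 - 8*q + 15) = (q - 3)*(q - 2)*(q - 1)*(q - 5)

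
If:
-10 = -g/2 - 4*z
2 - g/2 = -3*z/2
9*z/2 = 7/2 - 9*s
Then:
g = 92/11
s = -67/198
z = 16/11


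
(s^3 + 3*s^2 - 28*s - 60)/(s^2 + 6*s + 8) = (s^2 + s - 30)/(s + 4)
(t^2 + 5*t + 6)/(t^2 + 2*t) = (t + 3)/t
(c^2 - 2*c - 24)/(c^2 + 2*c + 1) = (c^2 - 2*c - 24)/(c^2 + 2*c + 1)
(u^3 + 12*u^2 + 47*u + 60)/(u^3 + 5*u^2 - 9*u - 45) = (u + 4)/(u - 3)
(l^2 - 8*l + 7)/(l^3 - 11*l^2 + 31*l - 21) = 1/(l - 3)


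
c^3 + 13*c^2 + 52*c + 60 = (c + 2)*(c + 5)*(c + 6)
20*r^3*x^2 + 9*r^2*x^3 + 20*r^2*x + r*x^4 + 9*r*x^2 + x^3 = x*(4*r + x)*(5*r + x)*(r*x + 1)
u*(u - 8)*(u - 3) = u^3 - 11*u^2 + 24*u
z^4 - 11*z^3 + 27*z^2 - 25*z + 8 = (z - 8)*(z - 1)^3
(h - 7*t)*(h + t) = h^2 - 6*h*t - 7*t^2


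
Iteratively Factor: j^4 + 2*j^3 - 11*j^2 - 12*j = (j)*(j^3 + 2*j^2 - 11*j - 12) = j*(j - 3)*(j^2 + 5*j + 4) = j*(j - 3)*(j + 1)*(j + 4)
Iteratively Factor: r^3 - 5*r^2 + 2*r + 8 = (r - 4)*(r^2 - r - 2) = (r - 4)*(r + 1)*(r - 2)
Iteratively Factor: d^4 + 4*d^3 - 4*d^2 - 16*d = (d + 4)*(d^3 - 4*d) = (d - 2)*(d + 4)*(d^2 + 2*d) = (d - 2)*(d + 2)*(d + 4)*(d)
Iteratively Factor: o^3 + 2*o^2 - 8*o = (o + 4)*(o^2 - 2*o) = (o - 2)*(o + 4)*(o)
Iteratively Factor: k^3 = (k)*(k^2) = k^2*(k)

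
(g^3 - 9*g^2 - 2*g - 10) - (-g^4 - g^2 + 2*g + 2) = g^4 + g^3 - 8*g^2 - 4*g - 12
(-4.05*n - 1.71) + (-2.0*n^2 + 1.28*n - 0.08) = -2.0*n^2 - 2.77*n - 1.79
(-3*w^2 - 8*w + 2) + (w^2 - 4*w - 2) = -2*w^2 - 12*w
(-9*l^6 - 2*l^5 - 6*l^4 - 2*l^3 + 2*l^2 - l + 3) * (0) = 0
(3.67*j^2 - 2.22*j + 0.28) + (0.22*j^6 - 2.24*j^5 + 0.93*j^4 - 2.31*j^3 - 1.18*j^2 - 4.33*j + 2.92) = 0.22*j^6 - 2.24*j^5 + 0.93*j^4 - 2.31*j^3 + 2.49*j^2 - 6.55*j + 3.2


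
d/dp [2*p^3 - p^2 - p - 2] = 6*p^2 - 2*p - 1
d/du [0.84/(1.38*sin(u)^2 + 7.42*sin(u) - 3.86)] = -(2.3184*sin(u) + 6.2328)*cos(u)/(1.38*sin(u)^2 + 7.42*sin(u) - 3.86)^2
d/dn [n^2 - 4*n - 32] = 2*n - 4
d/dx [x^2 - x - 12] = 2*x - 1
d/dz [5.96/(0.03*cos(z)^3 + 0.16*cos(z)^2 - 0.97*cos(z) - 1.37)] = (0.5364*cos(z)^2 + 1.9072*cos(z) - 5.7812)*sin(z)/(0.03*cos(z)^3 + 0.16*cos(z)^2 - 0.97*cos(z) - 1.37)^2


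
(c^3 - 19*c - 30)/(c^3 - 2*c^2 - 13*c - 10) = (c + 3)/(c + 1)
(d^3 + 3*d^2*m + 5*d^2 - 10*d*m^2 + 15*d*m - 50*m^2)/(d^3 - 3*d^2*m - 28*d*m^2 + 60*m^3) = (d + 5)/(d - 6*m)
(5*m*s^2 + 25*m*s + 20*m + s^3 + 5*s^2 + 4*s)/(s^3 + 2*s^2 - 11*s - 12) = (5*m + s)/(s - 3)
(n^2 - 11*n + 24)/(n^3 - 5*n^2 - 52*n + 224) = (n - 3)/(n^2 + 3*n - 28)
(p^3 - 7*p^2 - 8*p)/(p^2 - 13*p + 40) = p*(p + 1)/(p - 5)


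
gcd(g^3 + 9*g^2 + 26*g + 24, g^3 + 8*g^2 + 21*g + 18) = g^2 + 5*g + 6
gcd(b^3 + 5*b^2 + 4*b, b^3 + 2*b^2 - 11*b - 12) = b^2 + 5*b + 4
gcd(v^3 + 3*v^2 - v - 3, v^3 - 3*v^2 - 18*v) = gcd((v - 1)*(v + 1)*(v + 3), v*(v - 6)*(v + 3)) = v + 3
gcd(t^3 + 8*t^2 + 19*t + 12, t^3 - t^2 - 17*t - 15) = t^2 + 4*t + 3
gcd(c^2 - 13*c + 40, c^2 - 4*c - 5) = c - 5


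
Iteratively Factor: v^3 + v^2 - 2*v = (v)*(v^2 + v - 2) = v*(v + 2)*(v - 1)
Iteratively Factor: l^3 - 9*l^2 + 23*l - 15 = (l - 5)*(l^2 - 4*l + 3) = (l - 5)*(l - 1)*(l - 3)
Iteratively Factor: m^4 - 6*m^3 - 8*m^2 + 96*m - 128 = (m - 2)*(m^3 - 4*m^2 - 16*m + 64) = (m - 4)*(m - 2)*(m^2 - 16) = (m - 4)*(m - 2)*(m + 4)*(m - 4)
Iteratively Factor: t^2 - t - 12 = (t + 3)*(t - 4)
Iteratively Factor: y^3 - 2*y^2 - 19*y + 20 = (y + 4)*(y^2 - 6*y + 5) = (y - 1)*(y + 4)*(y - 5)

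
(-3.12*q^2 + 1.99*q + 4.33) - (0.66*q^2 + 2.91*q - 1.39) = -3.78*q^2 - 0.92*q + 5.72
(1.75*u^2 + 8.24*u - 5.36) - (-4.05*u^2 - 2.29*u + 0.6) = 5.8*u^2 + 10.53*u - 5.96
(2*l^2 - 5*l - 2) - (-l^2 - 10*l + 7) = 3*l^2 + 5*l - 9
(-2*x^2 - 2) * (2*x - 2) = -4*x^3 + 4*x^2 - 4*x + 4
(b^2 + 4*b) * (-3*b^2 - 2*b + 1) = -3*b^4 - 14*b^3 - 7*b^2 + 4*b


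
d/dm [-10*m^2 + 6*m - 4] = 6 - 20*m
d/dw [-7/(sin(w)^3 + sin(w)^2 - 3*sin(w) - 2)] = 7*(2*sin(w) - 3*cos(w)^2)*cos(w)/((sin(w) + 2)^2*(sin(w) + cos(w)^2)^2)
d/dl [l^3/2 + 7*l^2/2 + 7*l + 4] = 3*l^2/2 + 7*l + 7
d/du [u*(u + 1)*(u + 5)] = 3*u^2 + 12*u + 5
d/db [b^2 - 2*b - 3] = 2*b - 2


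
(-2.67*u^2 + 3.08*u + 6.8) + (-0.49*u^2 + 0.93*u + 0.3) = -3.16*u^2 + 4.01*u + 7.1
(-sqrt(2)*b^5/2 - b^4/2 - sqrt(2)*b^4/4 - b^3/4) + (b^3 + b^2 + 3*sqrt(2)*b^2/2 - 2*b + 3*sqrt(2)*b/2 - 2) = -sqrt(2)*b^5/2 - b^4/2 - sqrt(2)*b^4/4 + 3*b^3/4 + b^2 + 3*sqrt(2)*b^2/2 - 2*b + 3*sqrt(2)*b/2 - 2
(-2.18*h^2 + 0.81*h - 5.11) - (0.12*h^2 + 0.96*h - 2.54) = -2.3*h^2 - 0.15*h - 2.57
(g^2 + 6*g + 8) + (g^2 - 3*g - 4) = 2*g^2 + 3*g + 4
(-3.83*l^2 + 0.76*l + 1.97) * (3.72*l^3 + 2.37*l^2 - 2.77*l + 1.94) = -14.2476*l^5 - 6.2499*l^4 + 19.7387*l^3 - 4.8665*l^2 - 3.9825*l + 3.8218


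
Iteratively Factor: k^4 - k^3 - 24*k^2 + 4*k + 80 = (k - 5)*(k^3 + 4*k^2 - 4*k - 16) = (k - 5)*(k - 2)*(k^2 + 6*k + 8) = (k - 5)*(k - 2)*(k + 4)*(k + 2)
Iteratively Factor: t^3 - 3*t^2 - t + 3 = (t + 1)*(t^2 - 4*t + 3) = (t - 3)*(t + 1)*(t - 1)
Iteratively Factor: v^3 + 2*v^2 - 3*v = (v)*(v^2 + 2*v - 3) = v*(v + 3)*(v - 1)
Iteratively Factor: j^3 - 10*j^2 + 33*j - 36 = (j - 3)*(j^2 - 7*j + 12) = (j - 4)*(j - 3)*(j - 3)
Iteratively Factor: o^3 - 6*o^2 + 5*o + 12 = (o - 4)*(o^2 - 2*o - 3) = (o - 4)*(o - 3)*(o + 1)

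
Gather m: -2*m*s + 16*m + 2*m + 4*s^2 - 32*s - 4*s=m*(18 - 2*s) + 4*s^2 - 36*s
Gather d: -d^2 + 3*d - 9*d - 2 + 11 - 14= -d^2 - 6*d - 5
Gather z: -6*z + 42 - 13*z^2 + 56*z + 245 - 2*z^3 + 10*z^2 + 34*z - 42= -2*z^3 - 3*z^2 + 84*z + 245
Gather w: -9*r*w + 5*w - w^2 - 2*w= -w^2 + w*(3 - 9*r)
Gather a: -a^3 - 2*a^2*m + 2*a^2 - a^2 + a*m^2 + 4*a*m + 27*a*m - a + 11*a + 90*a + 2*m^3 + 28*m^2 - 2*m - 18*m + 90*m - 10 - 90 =-a^3 + a^2*(1 - 2*m) + a*(m^2 + 31*m + 100) + 2*m^3 + 28*m^2 + 70*m - 100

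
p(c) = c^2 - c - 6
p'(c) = 2*c - 1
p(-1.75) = -1.19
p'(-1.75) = -4.50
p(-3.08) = 6.57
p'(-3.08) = -7.16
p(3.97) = 5.79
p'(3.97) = 6.94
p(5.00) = 14.00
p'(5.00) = 9.00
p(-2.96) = 5.72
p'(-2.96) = -6.92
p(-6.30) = 39.99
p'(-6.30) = -13.60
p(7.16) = 38.11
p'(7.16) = 13.32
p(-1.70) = -1.41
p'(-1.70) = -4.40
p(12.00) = 126.00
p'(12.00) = 23.00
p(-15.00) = 234.00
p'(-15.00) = -31.00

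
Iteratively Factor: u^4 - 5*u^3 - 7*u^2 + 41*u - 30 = (u - 2)*(u^3 - 3*u^2 - 13*u + 15) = (u - 5)*(u - 2)*(u^2 + 2*u - 3) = (u - 5)*(u - 2)*(u - 1)*(u + 3)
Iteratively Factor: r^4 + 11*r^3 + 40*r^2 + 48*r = (r + 4)*(r^3 + 7*r^2 + 12*r) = (r + 3)*(r + 4)*(r^2 + 4*r) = (r + 3)*(r + 4)^2*(r)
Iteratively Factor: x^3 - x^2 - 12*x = (x - 4)*(x^2 + 3*x) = x*(x - 4)*(x + 3)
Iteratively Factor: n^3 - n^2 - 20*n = (n)*(n^2 - n - 20) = n*(n - 5)*(n + 4)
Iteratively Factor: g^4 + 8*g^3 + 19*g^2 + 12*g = (g + 1)*(g^3 + 7*g^2 + 12*g) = (g + 1)*(g + 3)*(g^2 + 4*g) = (g + 1)*(g + 3)*(g + 4)*(g)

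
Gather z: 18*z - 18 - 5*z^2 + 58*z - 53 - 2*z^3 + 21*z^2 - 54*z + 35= -2*z^3 + 16*z^2 + 22*z - 36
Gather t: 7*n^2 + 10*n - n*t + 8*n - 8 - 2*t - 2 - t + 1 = 7*n^2 + 18*n + t*(-n - 3) - 9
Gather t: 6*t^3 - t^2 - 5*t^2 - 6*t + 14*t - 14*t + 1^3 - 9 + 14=6*t^3 - 6*t^2 - 6*t + 6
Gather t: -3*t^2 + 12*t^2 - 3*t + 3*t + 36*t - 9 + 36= 9*t^2 + 36*t + 27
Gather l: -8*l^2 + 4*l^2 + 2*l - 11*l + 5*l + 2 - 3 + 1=-4*l^2 - 4*l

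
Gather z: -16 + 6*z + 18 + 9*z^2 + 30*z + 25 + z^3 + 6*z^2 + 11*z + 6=z^3 + 15*z^2 + 47*z + 33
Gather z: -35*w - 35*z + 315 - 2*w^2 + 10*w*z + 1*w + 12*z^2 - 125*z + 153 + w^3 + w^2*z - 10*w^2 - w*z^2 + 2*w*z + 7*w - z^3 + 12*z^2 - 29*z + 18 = w^3 - 12*w^2 - 27*w - z^3 + z^2*(24 - w) + z*(w^2 + 12*w - 189) + 486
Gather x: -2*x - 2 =-2*x - 2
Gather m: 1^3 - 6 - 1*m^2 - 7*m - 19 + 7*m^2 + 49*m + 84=6*m^2 + 42*m + 60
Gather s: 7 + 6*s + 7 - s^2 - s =-s^2 + 5*s + 14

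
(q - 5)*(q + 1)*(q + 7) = q^3 + 3*q^2 - 33*q - 35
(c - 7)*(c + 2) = c^2 - 5*c - 14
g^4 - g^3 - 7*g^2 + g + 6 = (g - 3)*(g - 1)*(g + 1)*(g + 2)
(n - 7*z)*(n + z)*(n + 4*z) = n^3 - 2*n^2*z - 31*n*z^2 - 28*z^3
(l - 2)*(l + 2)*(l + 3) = l^3 + 3*l^2 - 4*l - 12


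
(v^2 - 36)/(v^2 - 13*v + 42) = (v + 6)/(v - 7)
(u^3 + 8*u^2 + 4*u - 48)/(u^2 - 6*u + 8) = (u^2 + 10*u + 24)/(u - 4)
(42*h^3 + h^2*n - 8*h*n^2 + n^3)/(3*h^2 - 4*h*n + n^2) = (14*h^2 + 5*h*n - n^2)/(h - n)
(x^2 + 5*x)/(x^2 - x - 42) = x*(x + 5)/(x^2 - x - 42)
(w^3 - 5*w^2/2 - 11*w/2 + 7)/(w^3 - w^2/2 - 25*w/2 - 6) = (-2*w^3 + 5*w^2 + 11*w - 14)/(-2*w^3 + w^2 + 25*w + 12)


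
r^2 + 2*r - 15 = (r - 3)*(r + 5)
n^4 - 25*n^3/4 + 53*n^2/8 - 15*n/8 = n*(n - 5)*(n - 3/4)*(n - 1/2)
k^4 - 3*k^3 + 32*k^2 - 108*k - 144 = (k - 4)*(k + 1)*(k - 6*I)*(k + 6*I)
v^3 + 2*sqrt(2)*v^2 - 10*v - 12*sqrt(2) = (v - 2*sqrt(2))*(v + sqrt(2))*(v + 3*sqrt(2))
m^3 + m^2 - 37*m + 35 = (m - 5)*(m - 1)*(m + 7)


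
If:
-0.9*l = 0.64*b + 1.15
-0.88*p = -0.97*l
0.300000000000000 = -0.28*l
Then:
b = -0.29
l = -1.07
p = -1.18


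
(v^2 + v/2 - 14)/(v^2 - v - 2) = (-v^2 - v/2 + 14)/(-v^2 + v + 2)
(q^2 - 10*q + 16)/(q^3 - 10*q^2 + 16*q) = 1/q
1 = 1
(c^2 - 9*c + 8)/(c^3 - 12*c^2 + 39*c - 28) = (c - 8)/(c^2 - 11*c + 28)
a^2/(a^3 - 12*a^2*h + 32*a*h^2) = a/(a^2 - 12*a*h + 32*h^2)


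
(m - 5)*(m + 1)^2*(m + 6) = m^4 + 3*m^3 - 27*m^2 - 59*m - 30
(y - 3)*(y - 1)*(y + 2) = y^3 - 2*y^2 - 5*y + 6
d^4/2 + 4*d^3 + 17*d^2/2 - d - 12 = (d/2 + 1)*(d - 1)*(d + 3)*(d + 4)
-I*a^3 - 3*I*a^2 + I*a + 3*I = (a - 1)*(a + 3)*(-I*a - I)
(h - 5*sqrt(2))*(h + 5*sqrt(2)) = h^2 - 50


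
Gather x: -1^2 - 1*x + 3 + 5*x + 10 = 4*x + 12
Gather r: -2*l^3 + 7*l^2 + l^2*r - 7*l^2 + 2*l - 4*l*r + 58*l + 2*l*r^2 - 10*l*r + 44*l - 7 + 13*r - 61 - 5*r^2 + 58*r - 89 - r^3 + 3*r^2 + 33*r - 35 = -2*l^3 + 104*l - r^3 + r^2*(2*l - 2) + r*(l^2 - 14*l + 104) - 192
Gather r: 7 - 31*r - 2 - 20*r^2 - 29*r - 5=-20*r^2 - 60*r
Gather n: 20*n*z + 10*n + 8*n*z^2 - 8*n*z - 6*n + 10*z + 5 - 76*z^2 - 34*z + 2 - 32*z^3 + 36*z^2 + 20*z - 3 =n*(8*z^2 + 12*z + 4) - 32*z^3 - 40*z^2 - 4*z + 4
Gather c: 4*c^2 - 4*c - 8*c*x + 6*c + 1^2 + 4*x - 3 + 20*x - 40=4*c^2 + c*(2 - 8*x) + 24*x - 42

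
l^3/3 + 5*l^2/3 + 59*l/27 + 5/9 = (l/3 + 1)*(l + 1/3)*(l + 5/3)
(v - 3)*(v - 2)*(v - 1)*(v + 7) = v^4 + v^3 - 31*v^2 + 71*v - 42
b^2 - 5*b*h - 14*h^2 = (b - 7*h)*(b + 2*h)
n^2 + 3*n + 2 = (n + 1)*(n + 2)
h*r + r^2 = r*(h + r)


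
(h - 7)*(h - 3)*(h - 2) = h^3 - 12*h^2 + 41*h - 42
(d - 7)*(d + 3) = d^2 - 4*d - 21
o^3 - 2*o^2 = o^2*(o - 2)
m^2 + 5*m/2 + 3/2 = (m + 1)*(m + 3/2)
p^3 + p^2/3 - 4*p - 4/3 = (p - 2)*(p + 1/3)*(p + 2)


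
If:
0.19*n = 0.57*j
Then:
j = 0.333333333333333*n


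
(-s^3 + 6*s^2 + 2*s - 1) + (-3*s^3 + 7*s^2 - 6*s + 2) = -4*s^3 + 13*s^2 - 4*s + 1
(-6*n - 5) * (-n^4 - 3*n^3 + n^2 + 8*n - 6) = 6*n^5 + 23*n^4 + 9*n^3 - 53*n^2 - 4*n + 30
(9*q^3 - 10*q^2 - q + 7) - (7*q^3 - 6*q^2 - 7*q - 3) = 2*q^3 - 4*q^2 + 6*q + 10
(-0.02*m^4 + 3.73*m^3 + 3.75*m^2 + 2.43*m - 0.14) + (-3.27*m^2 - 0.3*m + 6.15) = -0.02*m^4 + 3.73*m^3 + 0.48*m^2 + 2.13*m + 6.01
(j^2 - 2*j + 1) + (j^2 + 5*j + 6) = 2*j^2 + 3*j + 7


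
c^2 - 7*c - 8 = (c - 8)*(c + 1)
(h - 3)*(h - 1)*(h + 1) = h^3 - 3*h^2 - h + 3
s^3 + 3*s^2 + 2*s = s*(s + 1)*(s + 2)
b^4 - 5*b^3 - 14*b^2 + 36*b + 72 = (b - 6)*(b - 3)*(b + 2)^2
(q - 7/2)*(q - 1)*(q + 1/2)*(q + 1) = q^4 - 3*q^3 - 11*q^2/4 + 3*q + 7/4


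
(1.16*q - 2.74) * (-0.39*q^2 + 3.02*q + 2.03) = -0.4524*q^3 + 4.5718*q^2 - 5.92*q - 5.5622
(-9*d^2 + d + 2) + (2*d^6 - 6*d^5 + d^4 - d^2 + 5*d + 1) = 2*d^6 - 6*d^5 + d^4 - 10*d^2 + 6*d + 3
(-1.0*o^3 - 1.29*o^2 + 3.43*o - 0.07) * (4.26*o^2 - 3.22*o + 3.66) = -4.26*o^5 - 2.2754*o^4 + 15.1056*o^3 - 16.0642*o^2 + 12.7792*o - 0.2562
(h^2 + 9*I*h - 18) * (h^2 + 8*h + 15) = h^4 + 8*h^3 + 9*I*h^3 - 3*h^2 + 72*I*h^2 - 144*h + 135*I*h - 270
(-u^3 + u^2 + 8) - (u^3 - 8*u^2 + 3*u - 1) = -2*u^3 + 9*u^2 - 3*u + 9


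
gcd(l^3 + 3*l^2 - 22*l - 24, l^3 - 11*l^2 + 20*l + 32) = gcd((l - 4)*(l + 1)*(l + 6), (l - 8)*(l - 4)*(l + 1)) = l^2 - 3*l - 4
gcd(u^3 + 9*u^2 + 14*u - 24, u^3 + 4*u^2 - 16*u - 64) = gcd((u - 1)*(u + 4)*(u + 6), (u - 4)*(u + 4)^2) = u + 4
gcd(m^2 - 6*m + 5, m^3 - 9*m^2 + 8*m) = m - 1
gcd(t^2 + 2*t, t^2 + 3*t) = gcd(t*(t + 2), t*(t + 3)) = t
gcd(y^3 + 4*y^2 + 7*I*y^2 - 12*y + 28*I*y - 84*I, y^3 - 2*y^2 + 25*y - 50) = y - 2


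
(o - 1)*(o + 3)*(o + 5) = o^3 + 7*o^2 + 7*o - 15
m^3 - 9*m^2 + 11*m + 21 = (m - 7)*(m - 3)*(m + 1)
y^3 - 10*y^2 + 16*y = y*(y - 8)*(y - 2)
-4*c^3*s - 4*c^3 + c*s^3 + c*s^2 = (-2*c + s)*(2*c + s)*(c*s + c)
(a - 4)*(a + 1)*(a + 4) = a^3 + a^2 - 16*a - 16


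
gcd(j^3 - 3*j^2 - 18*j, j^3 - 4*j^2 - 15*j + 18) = j^2 - 3*j - 18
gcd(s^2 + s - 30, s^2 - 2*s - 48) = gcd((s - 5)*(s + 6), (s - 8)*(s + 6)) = s + 6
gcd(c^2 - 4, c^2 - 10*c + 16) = c - 2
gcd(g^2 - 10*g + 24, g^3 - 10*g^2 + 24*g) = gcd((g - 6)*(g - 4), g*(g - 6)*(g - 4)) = g^2 - 10*g + 24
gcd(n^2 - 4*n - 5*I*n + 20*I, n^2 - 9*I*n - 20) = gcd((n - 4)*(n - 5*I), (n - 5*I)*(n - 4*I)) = n - 5*I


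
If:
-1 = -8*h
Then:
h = 1/8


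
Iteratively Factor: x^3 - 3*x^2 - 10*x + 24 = (x - 2)*(x^2 - x - 12) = (x - 2)*(x + 3)*(x - 4)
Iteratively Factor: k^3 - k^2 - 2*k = (k + 1)*(k^2 - 2*k) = (k - 2)*(k + 1)*(k)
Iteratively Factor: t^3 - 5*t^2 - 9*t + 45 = (t - 3)*(t^2 - 2*t - 15) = (t - 5)*(t - 3)*(t + 3)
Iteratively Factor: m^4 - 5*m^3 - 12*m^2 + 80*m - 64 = (m - 4)*(m^3 - m^2 - 16*m + 16) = (m - 4)*(m + 4)*(m^2 - 5*m + 4) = (m - 4)^2*(m + 4)*(m - 1)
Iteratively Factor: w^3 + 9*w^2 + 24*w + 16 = (w + 4)*(w^2 + 5*w + 4) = (w + 4)^2*(w + 1)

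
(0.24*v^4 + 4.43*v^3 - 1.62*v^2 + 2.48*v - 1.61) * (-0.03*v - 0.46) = -0.0072*v^5 - 0.2433*v^4 - 1.9892*v^3 + 0.6708*v^2 - 1.0925*v + 0.7406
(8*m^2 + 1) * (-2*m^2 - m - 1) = -16*m^4 - 8*m^3 - 10*m^2 - m - 1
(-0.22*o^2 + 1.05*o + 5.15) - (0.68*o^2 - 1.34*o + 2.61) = -0.9*o^2 + 2.39*o + 2.54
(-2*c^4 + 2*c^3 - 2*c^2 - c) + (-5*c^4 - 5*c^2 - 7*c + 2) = -7*c^4 + 2*c^3 - 7*c^2 - 8*c + 2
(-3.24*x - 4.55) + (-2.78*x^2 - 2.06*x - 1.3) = -2.78*x^2 - 5.3*x - 5.85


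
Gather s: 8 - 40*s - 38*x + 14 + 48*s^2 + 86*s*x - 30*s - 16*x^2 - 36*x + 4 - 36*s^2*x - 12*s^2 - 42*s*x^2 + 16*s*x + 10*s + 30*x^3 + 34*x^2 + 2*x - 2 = s^2*(36 - 36*x) + s*(-42*x^2 + 102*x - 60) + 30*x^3 + 18*x^2 - 72*x + 24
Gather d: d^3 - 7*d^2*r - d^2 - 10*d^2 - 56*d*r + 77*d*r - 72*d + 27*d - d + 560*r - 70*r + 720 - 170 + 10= d^3 + d^2*(-7*r - 11) + d*(21*r - 46) + 490*r + 560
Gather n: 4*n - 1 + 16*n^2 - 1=16*n^2 + 4*n - 2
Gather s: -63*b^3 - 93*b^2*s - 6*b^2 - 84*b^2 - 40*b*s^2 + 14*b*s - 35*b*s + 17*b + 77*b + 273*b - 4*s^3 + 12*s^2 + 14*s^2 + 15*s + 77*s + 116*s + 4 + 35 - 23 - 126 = -63*b^3 - 90*b^2 + 367*b - 4*s^3 + s^2*(26 - 40*b) + s*(-93*b^2 - 21*b + 208) - 110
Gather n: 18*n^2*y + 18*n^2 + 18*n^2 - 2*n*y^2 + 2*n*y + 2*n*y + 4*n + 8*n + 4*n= n^2*(18*y + 36) + n*(-2*y^2 + 4*y + 16)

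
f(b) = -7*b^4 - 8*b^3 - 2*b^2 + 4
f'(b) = -28*b^3 - 24*b^2 - 4*b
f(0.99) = -12.45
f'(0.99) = -54.65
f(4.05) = -2443.54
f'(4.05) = -2269.90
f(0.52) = 1.82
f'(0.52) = -12.51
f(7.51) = -25764.12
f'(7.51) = -13243.46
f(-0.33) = 3.99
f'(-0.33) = -0.29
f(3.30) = -1135.42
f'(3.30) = -1280.80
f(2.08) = -207.67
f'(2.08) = -364.12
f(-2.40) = -129.17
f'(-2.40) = 258.43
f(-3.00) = -365.00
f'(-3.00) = 552.00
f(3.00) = -797.00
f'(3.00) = -984.00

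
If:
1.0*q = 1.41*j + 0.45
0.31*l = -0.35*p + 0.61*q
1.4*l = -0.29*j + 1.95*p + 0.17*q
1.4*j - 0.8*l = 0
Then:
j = 2.20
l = 3.85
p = 2.78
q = 3.55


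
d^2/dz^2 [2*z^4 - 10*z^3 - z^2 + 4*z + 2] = 24*z^2 - 60*z - 2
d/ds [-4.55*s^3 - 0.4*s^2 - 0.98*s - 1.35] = -13.65*s^2 - 0.8*s - 0.98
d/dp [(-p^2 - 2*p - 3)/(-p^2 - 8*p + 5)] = 2*(3*p^2 - 8*p - 17)/(p^4 + 16*p^3 + 54*p^2 - 80*p + 25)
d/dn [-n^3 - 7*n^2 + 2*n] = -3*n^2 - 14*n + 2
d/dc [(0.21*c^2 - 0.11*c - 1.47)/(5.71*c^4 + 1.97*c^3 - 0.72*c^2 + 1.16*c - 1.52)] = (-2.3982*c^5 + 1.4706*c^4 + 34.0082*c^3 + 8.8521*c^2 - 2.7552*c + 1.8724)/(32.6041*c^8 + 22.4974*c^7 - 4.3415*c^6 + 10.4104*c^5 - 12.2696*c^4 - 7.6592*c^3 + 3.5344*c^2 - 3.5264*c + 2.3104)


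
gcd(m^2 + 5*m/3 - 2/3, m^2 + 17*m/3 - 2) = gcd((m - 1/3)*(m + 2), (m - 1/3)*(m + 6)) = m - 1/3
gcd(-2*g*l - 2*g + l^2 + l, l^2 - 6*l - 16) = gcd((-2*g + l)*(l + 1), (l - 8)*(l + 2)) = 1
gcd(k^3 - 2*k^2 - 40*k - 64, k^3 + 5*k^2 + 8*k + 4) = k + 2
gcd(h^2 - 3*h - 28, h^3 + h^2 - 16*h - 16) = h + 4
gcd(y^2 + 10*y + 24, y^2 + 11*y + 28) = y + 4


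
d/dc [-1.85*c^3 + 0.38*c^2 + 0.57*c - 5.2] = -5.55*c^2 + 0.76*c + 0.57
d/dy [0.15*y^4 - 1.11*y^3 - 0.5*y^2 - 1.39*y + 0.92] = 0.6*y^3 - 3.33*y^2 - 1.0*y - 1.39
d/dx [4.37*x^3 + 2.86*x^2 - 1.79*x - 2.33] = 13.11*x^2 + 5.72*x - 1.79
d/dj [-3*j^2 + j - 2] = 1 - 6*j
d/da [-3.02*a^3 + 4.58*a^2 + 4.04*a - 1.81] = -9.06*a^2 + 9.16*a + 4.04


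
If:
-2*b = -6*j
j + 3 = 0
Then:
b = -9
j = -3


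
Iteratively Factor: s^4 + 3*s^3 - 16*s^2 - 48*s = (s + 3)*(s^3 - 16*s) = (s + 3)*(s + 4)*(s^2 - 4*s) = s*(s + 3)*(s + 4)*(s - 4)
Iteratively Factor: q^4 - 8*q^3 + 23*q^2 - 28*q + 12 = (q - 2)*(q^3 - 6*q^2 + 11*q - 6) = (q - 3)*(q - 2)*(q^2 - 3*q + 2) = (q - 3)*(q - 2)^2*(q - 1)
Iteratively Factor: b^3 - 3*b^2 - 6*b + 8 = (b - 1)*(b^2 - 2*b - 8) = (b - 4)*(b - 1)*(b + 2)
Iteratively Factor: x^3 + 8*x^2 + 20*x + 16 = (x + 2)*(x^2 + 6*x + 8) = (x + 2)*(x + 4)*(x + 2)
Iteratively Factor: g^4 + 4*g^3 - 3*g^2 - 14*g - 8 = (g + 1)*(g^3 + 3*g^2 - 6*g - 8) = (g + 1)^2*(g^2 + 2*g - 8) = (g - 2)*(g + 1)^2*(g + 4)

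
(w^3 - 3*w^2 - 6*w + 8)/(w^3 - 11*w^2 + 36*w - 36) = (w^3 - 3*w^2 - 6*w + 8)/(w^3 - 11*w^2 + 36*w - 36)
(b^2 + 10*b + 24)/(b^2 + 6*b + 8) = (b + 6)/(b + 2)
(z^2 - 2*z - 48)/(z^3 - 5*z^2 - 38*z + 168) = (z - 8)/(z^2 - 11*z + 28)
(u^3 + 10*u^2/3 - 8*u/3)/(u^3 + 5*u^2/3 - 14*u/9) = 3*(u + 4)/(3*u + 7)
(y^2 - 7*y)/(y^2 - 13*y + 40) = y*(y - 7)/(y^2 - 13*y + 40)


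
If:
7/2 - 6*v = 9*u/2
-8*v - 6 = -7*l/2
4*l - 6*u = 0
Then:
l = 64/45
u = 128/135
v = -23/180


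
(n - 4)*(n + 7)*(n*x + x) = n^3*x + 4*n^2*x - 25*n*x - 28*x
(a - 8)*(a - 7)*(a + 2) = a^3 - 13*a^2 + 26*a + 112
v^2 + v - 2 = (v - 1)*(v + 2)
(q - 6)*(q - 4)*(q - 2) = q^3 - 12*q^2 + 44*q - 48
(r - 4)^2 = r^2 - 8*r + 16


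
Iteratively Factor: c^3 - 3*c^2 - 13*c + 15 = (c - 1)*(c^2 - 2*c - 15) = (c - 1)*(c + 3)*(c - 5)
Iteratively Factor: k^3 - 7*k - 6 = (k - 3)*(k^2 + 3*k + 2) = (k - 3)*(k + 2)*(k + 1)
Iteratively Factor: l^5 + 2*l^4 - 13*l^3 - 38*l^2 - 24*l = (l - 4)*(l^4 + 6*l^3 + 11*l^2 + 6*l) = l*(l - 4)*(l^3 + 6*l^2 + 11*l + 6) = l*(l - 4)*(l + 3)*(l^2 + 3*l + 2) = l*(l - 4)*(l + 1)*(l + 3)*(l + 2)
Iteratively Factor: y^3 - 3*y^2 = (y)*(y^2 - 3*y) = y*(y - 3)*(y)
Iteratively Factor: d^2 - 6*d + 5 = (d - 1)*(d - 5)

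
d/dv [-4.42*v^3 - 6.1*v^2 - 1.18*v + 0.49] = -13.26*v^2 - 12.2*v - 1.18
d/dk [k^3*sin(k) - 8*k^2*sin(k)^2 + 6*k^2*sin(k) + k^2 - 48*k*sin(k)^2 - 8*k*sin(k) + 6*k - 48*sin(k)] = k^3*cos(k) + 3*k^2*sin(k) - 8*k^2*sin(2*k) + 6*k^2*cos(k) - 16*k*sin(k)^2 + 12*k*sin(k) - 48*k*sin(2*k) - 8*k*cos(k) + 2*k - 48*sin(k)^2 - 8*sin(k) - 48*cos(k) + 6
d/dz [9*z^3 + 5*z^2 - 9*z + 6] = 27*z^2 + 10*z - 9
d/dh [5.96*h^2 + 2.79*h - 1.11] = 11.92*h + 2.79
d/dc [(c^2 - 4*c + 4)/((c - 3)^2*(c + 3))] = (-c^3 + 5*c^2 - 18*c + 24)/(c^5 - 3*c^4 - 18*c^3 + 54*c^2 + 81*c - 243)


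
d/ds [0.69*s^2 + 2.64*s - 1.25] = 1.38*s + 2.64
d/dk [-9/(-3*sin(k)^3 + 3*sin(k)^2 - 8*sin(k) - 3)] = 9*(-9*sin(k)^2 + 6*sin(k) - 8)*cos(k)/(3*sin(k)^3 - 3*sin(k)^2 + 8*sin(k) + 3)^2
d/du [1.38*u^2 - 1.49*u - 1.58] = 2.76*u - 1.49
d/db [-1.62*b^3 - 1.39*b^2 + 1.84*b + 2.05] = -4.86*b^2 - 2.78*b + 1.84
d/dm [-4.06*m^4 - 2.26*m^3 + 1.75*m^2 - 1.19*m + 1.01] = -16.24*m^3 - 6.78*m^2 + 3.5*m - 1.19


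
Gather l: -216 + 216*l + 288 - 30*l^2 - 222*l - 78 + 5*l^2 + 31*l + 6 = -25*l^2 + 25*l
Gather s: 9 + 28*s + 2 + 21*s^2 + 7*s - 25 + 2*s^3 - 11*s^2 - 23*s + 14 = 2*s^3 + 10*s^2 + 12*s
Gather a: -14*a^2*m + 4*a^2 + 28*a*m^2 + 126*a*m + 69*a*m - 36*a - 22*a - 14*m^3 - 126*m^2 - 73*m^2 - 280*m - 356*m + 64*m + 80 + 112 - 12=a^2*(4 - 14*m) + a*(28*m^2 + 195*m - 58) - 14*m^3 - 199*m^2 - 572*m + 180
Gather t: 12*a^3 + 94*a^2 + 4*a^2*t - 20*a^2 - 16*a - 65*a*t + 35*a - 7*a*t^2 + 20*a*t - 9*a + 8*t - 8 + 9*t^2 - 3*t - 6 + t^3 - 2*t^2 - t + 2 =12*a^3 + 74*a^2 + 10*a + t^3 + t^2*(7 - 7*a) + t*(4*a^2 - 45*a + 4) - 12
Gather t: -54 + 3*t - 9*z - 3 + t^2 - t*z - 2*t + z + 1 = t^2 + t*(1 - z) - 8*z - 56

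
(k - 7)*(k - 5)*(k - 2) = k^3 - 14*k^2 + 59*k - 70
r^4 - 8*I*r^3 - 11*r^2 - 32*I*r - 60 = (r - 5*I)*(r - 3*I)*(r - 2*I)*(r + 2*I)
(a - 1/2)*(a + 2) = a^2 + 3*a/2 - 1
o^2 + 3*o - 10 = (o - 2)*(o + 5)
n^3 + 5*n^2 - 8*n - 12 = (n - 2)*(n + 1)*(n + 6)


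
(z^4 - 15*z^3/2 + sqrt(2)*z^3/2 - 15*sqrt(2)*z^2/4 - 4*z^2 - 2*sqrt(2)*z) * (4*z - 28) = 4*z^5 - 58*z^4 + 2*sqrt(2)*z^4 - 29*sqrt(2)*z^3 + 194*z^3 + 112*z^2 + 97*sqrt(2)*z^2 + 56*sqrt(2)*z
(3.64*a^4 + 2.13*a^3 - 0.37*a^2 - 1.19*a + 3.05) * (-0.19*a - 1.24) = -0.6916*a^5 - 4.9183*a^4 - 2.5709*a^3 + 0.6849*a^2 + 0.8961*a - 3.782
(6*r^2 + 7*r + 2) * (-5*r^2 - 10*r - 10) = -30*r^4 - 95*r^3 - 140*r^2 - 90*r - 20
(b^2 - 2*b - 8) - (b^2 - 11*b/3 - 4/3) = 5*b/3 - 20/3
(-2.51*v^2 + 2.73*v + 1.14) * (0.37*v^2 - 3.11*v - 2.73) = -0.9287*v^4 + 8.8162*v^3 - 1.2162*v^2 - 10.9983*v - 3.1122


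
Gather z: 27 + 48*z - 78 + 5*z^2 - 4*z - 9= 5*z^2 + 44*z - 60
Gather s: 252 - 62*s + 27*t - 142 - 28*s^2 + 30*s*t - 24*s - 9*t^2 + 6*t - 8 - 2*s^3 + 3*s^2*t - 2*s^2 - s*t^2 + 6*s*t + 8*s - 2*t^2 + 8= -2*s^3 + s^2*(3*t - 30) + s*(-t^2 + 36*t - 78) - 11*t^2 + 33*t + 110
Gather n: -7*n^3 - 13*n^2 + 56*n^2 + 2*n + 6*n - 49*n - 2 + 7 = -7*n^3 + 43*n^2 - 41*n + 5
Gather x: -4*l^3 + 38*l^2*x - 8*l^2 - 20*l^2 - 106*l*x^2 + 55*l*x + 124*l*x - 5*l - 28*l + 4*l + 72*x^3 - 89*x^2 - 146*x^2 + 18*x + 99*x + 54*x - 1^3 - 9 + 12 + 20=-4*l^3 - 28*l^2 - 29*l + 72*x^3 + x^2*(-106*l - 235) + x*(38*l^2 + 179*l + 171) + 22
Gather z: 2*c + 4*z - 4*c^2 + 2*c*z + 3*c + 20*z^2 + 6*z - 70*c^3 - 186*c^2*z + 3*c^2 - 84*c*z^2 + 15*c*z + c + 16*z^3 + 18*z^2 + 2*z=-70*c^3 - c^2 + 6*c + 16*z^3 + z^2*(38 - 84*c) + z*(-186*c^2 + 17*c + 12)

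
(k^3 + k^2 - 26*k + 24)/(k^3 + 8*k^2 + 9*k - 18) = (k - 4)/(k + 3)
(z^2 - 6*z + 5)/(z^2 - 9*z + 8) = (z - 5)/(z - 8)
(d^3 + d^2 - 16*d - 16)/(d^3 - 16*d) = (d + 1)/d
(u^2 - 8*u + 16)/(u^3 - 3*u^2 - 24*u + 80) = 1/(u + 5)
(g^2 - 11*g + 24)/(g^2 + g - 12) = (g - 8)/(g + 4)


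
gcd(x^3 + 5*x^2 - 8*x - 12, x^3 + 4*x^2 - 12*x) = x^2 + 4*x - 12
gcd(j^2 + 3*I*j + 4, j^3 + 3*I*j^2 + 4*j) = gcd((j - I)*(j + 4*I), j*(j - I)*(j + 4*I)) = j^2 + 3*I*j + 4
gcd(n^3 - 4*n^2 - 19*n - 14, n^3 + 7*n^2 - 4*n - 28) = n + 2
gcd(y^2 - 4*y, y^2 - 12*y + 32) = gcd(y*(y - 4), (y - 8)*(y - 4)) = y - 4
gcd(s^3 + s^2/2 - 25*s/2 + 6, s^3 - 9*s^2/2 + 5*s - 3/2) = s^2 - 7*s/2 + 3/2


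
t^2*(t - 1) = t^3 - t^2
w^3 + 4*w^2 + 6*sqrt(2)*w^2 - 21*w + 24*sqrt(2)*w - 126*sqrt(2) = (w - 3)*(w + 7)*(w + 6*sqrt(2))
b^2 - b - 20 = (b - 5)*(b + 4)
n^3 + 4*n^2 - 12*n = n*(n - 2)*(n + 6)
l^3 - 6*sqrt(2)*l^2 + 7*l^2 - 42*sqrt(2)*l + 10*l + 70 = (l + 7)*(l - 5*sqrt(2))*(l - sqrt(2))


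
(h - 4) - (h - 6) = 2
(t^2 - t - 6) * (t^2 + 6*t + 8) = t^4 + 5*t^3 - 4*t^2 - 44*t - 48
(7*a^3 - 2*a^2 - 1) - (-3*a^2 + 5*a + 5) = 7*a^3 + a^2 - 5*a - 6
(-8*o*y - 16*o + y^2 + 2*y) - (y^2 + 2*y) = -8*o*y - 16*o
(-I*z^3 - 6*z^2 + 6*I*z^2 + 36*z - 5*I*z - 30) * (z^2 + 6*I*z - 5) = -I*z^5 + 6*I*z^4 - 36*I*z^3 + 30*z^2 + 186*I*z^2 - 180*z - 155*I*z + 150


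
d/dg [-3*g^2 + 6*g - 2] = 6 - 6*g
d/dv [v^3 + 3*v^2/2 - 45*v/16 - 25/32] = 3*v^2 + 3*v - 45/16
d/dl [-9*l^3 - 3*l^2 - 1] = 3*l*(-9*l - 2)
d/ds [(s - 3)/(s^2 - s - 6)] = -1/(s^2 + 4*s + 4)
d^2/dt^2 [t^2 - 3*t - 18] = 2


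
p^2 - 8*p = p*(p - 8)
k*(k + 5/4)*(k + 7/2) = k^3 + 19*k^2/4 + 35*k/8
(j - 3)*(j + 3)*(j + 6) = j^3 + 6*j^2 - 9*j - 54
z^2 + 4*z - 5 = (z - 1)*(z + 5)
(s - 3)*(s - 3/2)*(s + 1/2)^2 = s^4 - 7*s^3/2 + s^2/4 + 27*s/8 + 9/8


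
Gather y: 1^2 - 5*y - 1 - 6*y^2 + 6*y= -6*y^2 + y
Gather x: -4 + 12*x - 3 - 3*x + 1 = 9*x - 6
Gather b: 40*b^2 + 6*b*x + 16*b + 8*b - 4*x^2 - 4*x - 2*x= 40*b^2 + b*(6*x + 24) - 4*x^2 - 6*x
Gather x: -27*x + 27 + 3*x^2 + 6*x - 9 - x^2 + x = 2*x^2 - 20*x + 18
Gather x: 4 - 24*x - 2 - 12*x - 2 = -36*x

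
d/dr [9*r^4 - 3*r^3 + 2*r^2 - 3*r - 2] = 36*r^3 - 9*r^2 + 4*r - 3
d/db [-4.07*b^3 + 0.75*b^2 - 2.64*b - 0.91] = -12.21*b^2 + 1.5*b - 2.64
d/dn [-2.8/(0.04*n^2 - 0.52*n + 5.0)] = (0.224*n - 1.456)/(0.04*n^2 - 0.52*n + 5.0)^2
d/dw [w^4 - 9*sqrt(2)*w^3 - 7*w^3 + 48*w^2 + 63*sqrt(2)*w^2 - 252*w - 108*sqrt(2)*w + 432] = 4*w^3 - 27*sqrt(2)*w^2 - 21*w^2 + 96*w + 126*sqrt(2)*w - 252 - 108*sqrt(2)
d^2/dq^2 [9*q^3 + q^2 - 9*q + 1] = 54*q + 2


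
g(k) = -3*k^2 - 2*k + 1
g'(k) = -6*k - 2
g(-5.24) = -70.89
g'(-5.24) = 29.44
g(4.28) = -62.52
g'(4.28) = -27.68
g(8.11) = -212.54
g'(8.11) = -50.66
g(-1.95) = -6.51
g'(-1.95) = 9.70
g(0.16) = 0.60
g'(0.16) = -2.96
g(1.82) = -12.58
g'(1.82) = -12.92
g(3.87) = -51.67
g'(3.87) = -25.22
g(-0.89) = 0.40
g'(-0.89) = 3.34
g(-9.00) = -224.00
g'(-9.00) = 52.00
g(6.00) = -119.00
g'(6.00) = -38.00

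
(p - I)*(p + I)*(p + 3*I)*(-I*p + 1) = -I*p^4 + 4*p^3 + 2*I*p^2 + 4*p + 3*I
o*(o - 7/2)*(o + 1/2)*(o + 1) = o^4 - 2*o^3 - 19*o^2/4 - 7*o/4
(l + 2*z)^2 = l^2 + 4*l*z + 4*z^2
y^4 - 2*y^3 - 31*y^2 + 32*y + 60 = (y - 6)*(y - 2)*(y + 1)*(y + 5)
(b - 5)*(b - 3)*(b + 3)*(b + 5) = b^4 - 34*b^2 + 225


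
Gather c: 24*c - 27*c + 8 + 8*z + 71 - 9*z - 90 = -3*c - z - 11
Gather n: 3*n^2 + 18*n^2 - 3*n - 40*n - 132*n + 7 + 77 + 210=21*n^2 - 175*n + 294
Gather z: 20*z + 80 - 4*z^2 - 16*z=-4*z^2 + 4*z + 80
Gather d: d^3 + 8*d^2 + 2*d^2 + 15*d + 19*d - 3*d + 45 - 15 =d^3 + 10*d^2 + 31*d + 30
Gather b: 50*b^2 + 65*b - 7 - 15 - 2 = 50*b^2 + 65*b - 24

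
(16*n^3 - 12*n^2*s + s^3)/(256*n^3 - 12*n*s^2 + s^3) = (4*n^2 - 4*n*s + s^2)/(64*n^2 - 16*n*s + s^2)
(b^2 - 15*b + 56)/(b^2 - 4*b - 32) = (b - 7)/(b + 4)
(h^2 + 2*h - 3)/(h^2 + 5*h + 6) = (h - 1)/(h + 2)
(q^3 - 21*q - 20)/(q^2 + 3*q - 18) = (q^3 - 21*q - 20)/(q^2 + 3*q - 18)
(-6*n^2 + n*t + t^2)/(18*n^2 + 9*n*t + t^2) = (-2*n + t)/(6*n + t)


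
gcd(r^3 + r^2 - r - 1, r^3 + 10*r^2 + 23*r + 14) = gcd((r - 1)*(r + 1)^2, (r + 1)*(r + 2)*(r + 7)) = r + 1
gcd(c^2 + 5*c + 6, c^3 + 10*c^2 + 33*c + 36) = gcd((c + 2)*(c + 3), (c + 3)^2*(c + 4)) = c + 3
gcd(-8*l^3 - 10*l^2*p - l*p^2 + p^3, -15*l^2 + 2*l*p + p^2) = 1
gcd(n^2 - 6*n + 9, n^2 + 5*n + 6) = 1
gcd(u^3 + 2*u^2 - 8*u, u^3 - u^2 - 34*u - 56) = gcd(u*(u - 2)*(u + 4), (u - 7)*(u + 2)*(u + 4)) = u + 4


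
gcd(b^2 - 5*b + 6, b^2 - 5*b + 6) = b^2 - 5*b + 6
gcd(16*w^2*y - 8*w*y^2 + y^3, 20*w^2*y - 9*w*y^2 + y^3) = -4*w*y + y^2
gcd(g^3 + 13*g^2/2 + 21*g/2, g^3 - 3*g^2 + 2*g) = g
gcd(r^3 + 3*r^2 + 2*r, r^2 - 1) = r + 1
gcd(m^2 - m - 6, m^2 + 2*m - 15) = m - 3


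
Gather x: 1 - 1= 0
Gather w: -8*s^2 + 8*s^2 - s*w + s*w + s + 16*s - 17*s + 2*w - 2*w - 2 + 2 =0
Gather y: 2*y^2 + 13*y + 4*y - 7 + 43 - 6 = 2*y^2 + 17*y + 30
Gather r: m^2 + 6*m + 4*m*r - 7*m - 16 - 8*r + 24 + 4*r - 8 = m^2 - m + r*(4*m - 4)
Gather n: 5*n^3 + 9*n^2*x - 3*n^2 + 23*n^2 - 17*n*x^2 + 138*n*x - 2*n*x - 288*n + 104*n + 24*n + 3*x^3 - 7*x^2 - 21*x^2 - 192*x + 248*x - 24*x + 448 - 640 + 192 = 5*n^3 + n^2*(9*x + 20) + n*(-17*x^2 + 136*x - 160) + 3*x^3 - 28*x^2 + 32*x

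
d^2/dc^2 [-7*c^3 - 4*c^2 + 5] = -42*c - 8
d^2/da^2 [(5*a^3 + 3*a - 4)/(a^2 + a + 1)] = 6*(a^3 + a^2 - 2*a - 1)/(a^6 + 3*a^5 + 6*a^4 + 7*a^3 + 6*a^2 + 3*a + 1)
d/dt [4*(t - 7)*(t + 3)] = 8*t - 16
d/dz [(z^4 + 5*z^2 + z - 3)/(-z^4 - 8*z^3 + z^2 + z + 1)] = ((4*z^3 + 10*z + 1)*(-z^4 - 8*z^3 + z^2 + z + 1) + (4*z^3 + 24*z^2 - 2*z - 1)*(z^4 + 5*z^2 + z - 3))/(-z^4 - 8*z^3 + z^2 + z + 1)^2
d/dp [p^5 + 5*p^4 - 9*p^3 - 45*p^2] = p*(5*p^3 + 20*p^2 - 27*p - 90)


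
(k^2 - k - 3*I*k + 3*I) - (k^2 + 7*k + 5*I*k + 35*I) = -8*k - 8*I*k - 32*I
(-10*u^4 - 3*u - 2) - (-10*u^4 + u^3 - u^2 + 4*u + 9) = -u^3 + u^2 - 7*u - 11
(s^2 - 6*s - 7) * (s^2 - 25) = s^4 - 6*s^3 - 32*s^2 + 150*s + 175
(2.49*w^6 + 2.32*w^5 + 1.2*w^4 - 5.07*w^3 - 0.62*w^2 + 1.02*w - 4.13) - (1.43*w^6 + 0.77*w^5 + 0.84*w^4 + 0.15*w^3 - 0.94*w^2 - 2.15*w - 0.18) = 1.06*w^6 + 1.55*w^5 + 0.36*w^4 - 5.22*w^3 + 0.32*w^2 + 3.17*w - 3.95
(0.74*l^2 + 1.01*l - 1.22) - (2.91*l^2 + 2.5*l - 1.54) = -2.17*l^2 - 1.49*l + 0.32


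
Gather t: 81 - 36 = 45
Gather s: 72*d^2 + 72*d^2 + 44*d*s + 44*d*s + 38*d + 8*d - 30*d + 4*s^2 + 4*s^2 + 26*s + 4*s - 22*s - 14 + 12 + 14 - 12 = 144*d^2 + 16*d + 8*s^2 + s*(88*d + 8)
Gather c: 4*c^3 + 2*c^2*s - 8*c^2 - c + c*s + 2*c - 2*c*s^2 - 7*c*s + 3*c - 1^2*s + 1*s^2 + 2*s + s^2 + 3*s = 4*c^3 + c^2*(2*s - 8) + c*(-2*s^2 - 6*s + 4) + 2*s^2 + 4*s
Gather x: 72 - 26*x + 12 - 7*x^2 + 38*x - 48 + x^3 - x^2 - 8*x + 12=x^3 - 8*x^2 + 4*x + 48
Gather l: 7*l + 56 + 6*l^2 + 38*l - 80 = 6*l^2 + 45*l - 24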